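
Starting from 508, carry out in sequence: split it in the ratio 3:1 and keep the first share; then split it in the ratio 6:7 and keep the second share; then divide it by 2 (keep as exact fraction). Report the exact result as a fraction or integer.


Start with 508.
Step 1: Split 3:1, first share = 508 * 3/4 = 381
Step 2: Split 6:7, second share = 381 * 7/13 = 2667/13
Step 3: Divide by 2: 2667/13 / 2 = 2667/26
Final result = 2667/26

2667/26


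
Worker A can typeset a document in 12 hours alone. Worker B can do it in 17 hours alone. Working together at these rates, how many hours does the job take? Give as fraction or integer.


Rate of A = 1/12 job per hour
Rate of B = 1/17 job per hour
Combined rate = 1/12 + 1/17
Find common denominator: (17 + 12)/(12*17) = 29/204
Combined rate = 29/204 job per hour
Time together = 1 / (29/204) = 204/29 hours

204/29


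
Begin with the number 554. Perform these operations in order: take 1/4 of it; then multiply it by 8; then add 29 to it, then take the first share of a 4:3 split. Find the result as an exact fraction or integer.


Start with 554.
Step 1: Take 1/4: 554 * 1/4 = 277/2
Step 2: Multiply by 8: 277/2 * 8 = 1108
Step 3: Add 29: 1108+29=1137; split 4:3 first = 1137*4/7 = 4548/7
Final result = 4548/7

4548/7


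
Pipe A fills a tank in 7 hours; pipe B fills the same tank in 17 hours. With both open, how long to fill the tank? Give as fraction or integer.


Rate of A = 1/7 job per hour
Rate of B = 1/17 job per hour
Combined rate = 1/7 + 1/17
Find common denominator: (17 + 7)/(7*17) = 24/119
Combined rate = 24/119 job per hour
Time together = 1 / (24/119) = 119/24 hours

119/24


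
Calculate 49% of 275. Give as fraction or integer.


Compute 49% of 275
Convert percentage: 49% = 49/100
Multiply: 275 * 49/100
= 13475/100
= 539/4

539/4


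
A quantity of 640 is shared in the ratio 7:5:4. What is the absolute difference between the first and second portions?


Total parts = 7 + 5 + 4 = 16
Value per part = 640 / 16 = 40
Shares: 7*40=280, 5*40=200, 4*40=160
First share = 280, second share = 200
Difference = |280 - 200| = 80

80


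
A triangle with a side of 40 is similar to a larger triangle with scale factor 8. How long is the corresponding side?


Similar triangles have proportional sides
Scale factor = 8
Smaller side = 40
Corresponding larger side = 40 * 8
= 320

320


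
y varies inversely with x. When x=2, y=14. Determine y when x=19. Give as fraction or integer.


Inverse proportion: y = k/x
Find k: k = 2 * 14 = 28
Compute y at x=19: y = 28/19
y = 28/19

28/19


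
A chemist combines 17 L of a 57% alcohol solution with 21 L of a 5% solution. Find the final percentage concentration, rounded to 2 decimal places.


Solute in mixture 1 = 57% of 17 L = 17*57/100 = 969/100 L
Solute in mixture 2 = 5% of 21 L = 21*5/100 = 21/20 L
Total solute = 969/100 + 21/20 = 537/50 L
Total volume = 17 + 21 = 38 L
Final concentration = 537/50/38 * 100 = 28.26%

28.26


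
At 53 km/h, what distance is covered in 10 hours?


Using distance = speed * time
Speed = 53 km/h
Time = 10 hours
Distance = 53 * 10
= 530 km

530


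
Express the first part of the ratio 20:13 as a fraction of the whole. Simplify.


Total parts = 20 + 13 = 33
First part fraction = 20/33
Simplify: 20/33 = 20/33

20/33


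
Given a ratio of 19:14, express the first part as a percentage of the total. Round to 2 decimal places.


Total parts = 19 + 14 = 33
First part fraction = 19/33
Percentage = (19/33) * 100
= 0.575758 * 100
= 57.58%

57.58


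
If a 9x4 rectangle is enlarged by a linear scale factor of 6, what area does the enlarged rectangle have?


Original dimensions: 9 x 4
Enlargement factor = 6
New width = 9 * 6 = 54
New height = 4 * 6 = 24
New area = 54 * 24 = 1296

1296


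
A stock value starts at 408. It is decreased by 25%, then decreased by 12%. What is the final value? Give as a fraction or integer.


Start: 408
Step 1: decrease by 25% => multiply by 75/100
  408 * 75/100 = 306
Step 2: decrease by 12% => multiply by 88/100
  306 * 88/100 = 6732/25
Final value = 6732/25

6732/25


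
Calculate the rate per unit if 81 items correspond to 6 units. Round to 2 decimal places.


Total items = 81
Number of units = 6
Unit rate = 81 / 6
= 13.50 items per unit

13.50


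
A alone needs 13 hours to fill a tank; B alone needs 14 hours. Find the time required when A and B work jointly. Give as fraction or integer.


Rate of A = 1/13 job per hour
Rate of B = 1/14 job per hour
Combined rate = 1/13 + 1/14
Find common denominator: (14 + 13)/(13*14) = 27/182
Combined rate = 27/182 job per hour
Time together = 1 / (27/182) = 182/27 hours

182/27


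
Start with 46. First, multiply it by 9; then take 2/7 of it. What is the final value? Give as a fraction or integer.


Start with 46.
Step 1: Multiply by 9: 46 * 9 = 414
Step 2: Take 2/7: 414 * 2/7 = 828/7
Final result = 828/7

828/7


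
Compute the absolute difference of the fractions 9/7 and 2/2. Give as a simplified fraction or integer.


Simplify: 9/7 = 9/7 and 2/2 = 1
Find common denominator: LCD = 7
Convert: 9/7 and 7/7
Difference = |9 - 7|/7 = 2/7
Simplified = 2/7

2/7


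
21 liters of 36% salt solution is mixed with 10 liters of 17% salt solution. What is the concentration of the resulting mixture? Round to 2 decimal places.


Solute in mixture 1 = 36% of 21 L = 21*36/100 = 189/25 L
Solute in mixture 2 = 17% of 10 L = 10*17/100 = 17/10 L
Total solute = 189/25 + 17/10 = 463/50 L
Total volume = 21 + 10 = 31 L
Final concentration = 463/50/31 * 100 = 29.87%

29.87


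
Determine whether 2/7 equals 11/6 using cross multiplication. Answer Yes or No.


Cross multiply to check 2/7 = 11/6
Left cross product: 2 * 6 = 12
Right cross product: 7 * 11 = 77
12 != 77
Not equal, so proportions differ => No

No


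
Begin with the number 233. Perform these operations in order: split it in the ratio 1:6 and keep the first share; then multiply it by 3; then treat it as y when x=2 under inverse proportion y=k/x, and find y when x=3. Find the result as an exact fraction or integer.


Start with 233.
Step 1: Split 1:6, first share = 233 * 1/7 = 233/7
Step 2: Multiply by 3: 233/7 * 3 = 699/7
Step 3: Inverse prop: k = (699/7)*2; new y = k/3 = 699/7*2/3 = 466/7
Final result = 466/7

466/7


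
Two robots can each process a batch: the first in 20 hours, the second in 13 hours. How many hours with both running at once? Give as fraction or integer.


Rate of A = 1/20 job per hour
Rate of B = 1/13 job per hour
Combined rate = 1/20 + 1/13
Find common denominator: (13 + 20)/(20*13) = 33/260
Combined rate = 33/260 job per hour
Time together = 1 / (33/260) = 260/33 hours

260/33


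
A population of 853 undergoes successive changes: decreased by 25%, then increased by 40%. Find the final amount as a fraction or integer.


Start: 853
Step 1: decrease by 25% => multiply by 75/100
  853 * 75/100 = 2559/4
Step 2: increase by 40% => multiply by 140/100
  2559/4 * 140/100 = 17913/20
Final value = 17913/20

17913/20


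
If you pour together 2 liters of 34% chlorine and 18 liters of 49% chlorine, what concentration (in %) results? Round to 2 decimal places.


Solute in mixture 1 = 34% of 2 L = 2*34/100 = 17/25 L
Solute in mixture 2 = 49% of 18 L = 18*49/100 = 441/50 L
Total solute = 17/25 + 441/50 = 19/2 L
Total volume = 2 + 18 = 20 L
Final concentration = 19/2/20 * 100 = 47.50%

47.50


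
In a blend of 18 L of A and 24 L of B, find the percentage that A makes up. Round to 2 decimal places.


Volume of A = 18 L
Volume of B = 24 L
Total volume = 18 + 24 = 42 L
Percentage of A = (18/42) * 100
= 42.86%

42.86


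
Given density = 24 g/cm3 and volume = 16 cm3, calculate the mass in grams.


Using mass = density * volume
Density = 24 g/cm3
Volume = 16 cm3
Mass = 24 * 16
= 384 g

384


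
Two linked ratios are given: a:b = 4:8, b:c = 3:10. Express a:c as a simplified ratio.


Given a:b = 4:8 and b:c = 3:10
Make b consistent. Multiply first ratio by 3: a:b = 12:24
Multiply second ratio by 8: b:c = 24:80
Now b = 24 in both, so a:b:c = 12:24:80
Therefore a:c = 12:80
Simplify by GCD: a:c = 3:20

3:20


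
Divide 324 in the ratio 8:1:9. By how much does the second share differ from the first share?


Total parts = 8 + 1 + 9 = 18
Value per part = 324 / 18 = 18
Shares: 8*18=144, 1*18=18, 9*18=162
Second share = 18, first share = 144
Difference = |18 - 144| = 126

126


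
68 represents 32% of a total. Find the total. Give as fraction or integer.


Given: 68 is 32% of the whole
Set up: 68 = 32/100 * whole
whole = 68 * 100 / 32
whole = 6800 / 32
whole = 425/2

425/2


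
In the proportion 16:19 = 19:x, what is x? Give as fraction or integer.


Setting up: 16/19 = 19/x
Cross multiply: 16 * x = 19 * 19
16x = 361
x = 361/16
x = 361/16

361/16


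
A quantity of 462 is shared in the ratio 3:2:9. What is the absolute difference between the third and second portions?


Total parts = 3 + 2 + 9 = 14
Value per part = 462 / 14 = 33
Shares: 3*33=99, 2*33=66, 9*33=297
Third share = 297, second share = 66
Difference = |297 - 66| = 231

231


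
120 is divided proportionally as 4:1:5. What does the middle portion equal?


Ratio = 4:1:5
Total parts = 4 + 1 + 5 = 10
Value per part = 120 / 10 = 12
First share = 4 * 12 = 48
Middle share = 1 * 12 = 12
Third share = 5 * 12 = 60

12


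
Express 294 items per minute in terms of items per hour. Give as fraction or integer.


Converting from per minute to per hour
Rate = 294 items per minute
Multiply by 60: 294 * 60
= 17640 items per hour

17640


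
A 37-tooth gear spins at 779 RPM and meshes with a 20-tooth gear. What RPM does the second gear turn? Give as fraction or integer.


Gear ratio: teeth_A * RPM_A = teeth_B * RPM_B
37 * 779 = 20 * RPM_B
28823 = 20 * RPM_B
RPM_B = 28823 / 20
RPM_B = 28823/20

28823/20


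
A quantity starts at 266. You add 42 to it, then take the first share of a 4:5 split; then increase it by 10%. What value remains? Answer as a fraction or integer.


Start with 266.
Step 1: Add 42: 266+42=308; split 4:5 first = 308*4/9 = 1232/9
Step 2: Increase by 10%: 1232/9 * 110/100 = 6776/45
Final result = 6776/45

6776/45


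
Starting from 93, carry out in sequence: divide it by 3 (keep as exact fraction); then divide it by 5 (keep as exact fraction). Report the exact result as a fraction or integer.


Start with 93.
Step 1: Divide by 3: 93 / 3 = 31
Step 2: Divide by 5: 31 / 5 = 31/5
Final result = 31/5

31/5


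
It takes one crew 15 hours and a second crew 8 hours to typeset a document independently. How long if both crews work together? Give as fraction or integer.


Rate of A = 1/15 job per hour
Rate of B = 1/8 job per hour
Combined rate = 1/15 + 1/8
Find common denominator: (8 + 15)/(15*8) = 23/120
Combined rate = 23/120 job per hour
Time together = 1 / (23/120) = 120/23 hours

120/23


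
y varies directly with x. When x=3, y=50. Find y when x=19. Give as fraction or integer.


Direct proportion: y = kx
Find k: k = 50/3 = 50/3
Compute y at x=19: y = 50/3 * 19
y = 950/3

950/3


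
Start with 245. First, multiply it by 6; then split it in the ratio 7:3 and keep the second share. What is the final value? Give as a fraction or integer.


Start with 245.
Step 1: Multiply by 6: 245 * 6 = 1470
Step 2: Split 7:3, second share = 1470 * 3/10 = 441
Final result = 441

441


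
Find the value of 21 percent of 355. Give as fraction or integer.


Compute 21% of 355
Convert percentage: 21% = 21/100
Multiply: 355 * 21/100
= 7455/100
= 1491/20

1491/20


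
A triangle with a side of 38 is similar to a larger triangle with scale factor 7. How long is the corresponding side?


Similar triangles have proportional sides
Scale factor = 7
Smaller side = 38
Corresponding larger side = 38 * 7
= 266

266


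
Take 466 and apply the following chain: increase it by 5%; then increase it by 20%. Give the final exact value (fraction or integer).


Start with 466.
Step 1: Increase by 5%: 466 * 105/100 = 4893/10
Step 2: Increase by 20%: 4893/10 * 120/100 = 14679/25
Final result = 14679/25

14679/25


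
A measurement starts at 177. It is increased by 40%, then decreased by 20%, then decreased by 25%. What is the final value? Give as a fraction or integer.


Start: 177
Step 1: increase by 40% => multiply by 140/100
  177 * 140/100 = 1239/5
Step 2: decrease by 20% => multiply by 80/100
  1239/5 * 80/100 = 4956/25
Step 3: decrease by 25% => multiply by 75/100
  4956/25 * 75/100 = 3717/25
Final value = 3717/25

3717/25


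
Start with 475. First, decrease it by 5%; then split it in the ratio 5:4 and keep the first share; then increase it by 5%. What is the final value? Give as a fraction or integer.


Start with 475.
Step 1: Decrease by 5%: 475 * 95/100 = 1805/4
Step 2: Split 5:4, first share = 1805/4 * 5/9 = 9025/36
Step 3: Increase by 5%: 9025/36 * 105/100 = 12635/48
Final result = 12635/48

12635/48


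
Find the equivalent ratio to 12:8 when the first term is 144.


Original ratio: 12:8
First term target: 144
Scale factor = 144 / 12 = 12
Multiply second term: 8 * 12 = 96
Equivalent ratio = 144:96

144:96


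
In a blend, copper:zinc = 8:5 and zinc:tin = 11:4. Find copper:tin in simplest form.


Given a:b = 8:5 and b:c = 11:4
Make b consistent. Multiply first ratio by 11: a:b = 88:55
Multiply second ratio by 5: b:c = 55:20
Now b = 55 in both, so a:b:c = 88:55:20
Therefore a:c = 88:20
Simplify by GCD: a:c = 22:5

22:5


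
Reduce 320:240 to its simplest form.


Find GCD(320, 240)
GCD = 80
Divide both by 80: 320/80 = 4, 240/80 = 3
Simplified ratio = 4:3

4:3


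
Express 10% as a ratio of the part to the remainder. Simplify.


Part = 10%, Remainder = 90%
Ratio = 10:90
GCD(10, 90) = 10
Simplify: 1:9 = 1:9

1:9


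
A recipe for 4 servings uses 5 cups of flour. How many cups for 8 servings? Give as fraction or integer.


Original: 5 cups for 4 servings
Target servings = 8
Scaling factor = 8/4
New amount = 5 * 8/4
= 40/4
= 10 cups

10


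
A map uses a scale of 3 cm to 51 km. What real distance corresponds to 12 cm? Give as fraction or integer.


Map scale: 3 cm = 51 km
Measured distance on map = 12 cm
Set up proportion: 12 * 51 / 3
= 612 / 3
= 204 km

204


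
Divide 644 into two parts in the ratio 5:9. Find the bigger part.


Total parts = 5 + 9 = 14
Value per part = 644 / 14 = 46
First share = 5 * 46 = 230
Second share = 9 * 46 = 414
Larger share = 414

414


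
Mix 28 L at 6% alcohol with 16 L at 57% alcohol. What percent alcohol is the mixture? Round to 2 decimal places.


Solute in mixture 1 = 6% of 28 L = 28*6/100 = 42/25 L
Solute in mixture 2 = 57% of 16 L = 16*57/100 = 228/25 L
Total solute = 42/25 + 228/25 = 54/5 L
Total volume = 28 + 16 = 44 L
Final concentration = 54/5/44 * 100 = 24.55%

24.55


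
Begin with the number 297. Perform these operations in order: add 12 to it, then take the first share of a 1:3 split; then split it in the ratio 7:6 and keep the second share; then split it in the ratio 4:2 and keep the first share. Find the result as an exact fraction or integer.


Start with 297.
Step 1: Add 12: 297+12=309; split 1:3 first = 309*1/4 = 309/4
Step 2: Split 7:6, second share = 309/4 * 6/13 = 927/26
Step 3: Split 4:2, first share = 927/26 * 4/6 = 309/13
Final result = 309/13

309/13


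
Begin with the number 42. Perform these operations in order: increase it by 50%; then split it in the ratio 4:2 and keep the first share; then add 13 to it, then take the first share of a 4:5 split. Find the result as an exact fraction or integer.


Start with 42.
Step 1: Increase by 50%: 42 * 150/100 = 63
Step 2: Split 4:2, first share = 63 * 4/6 = 42
Step 3: Add 13: 42+13=55; split 4:5 first = 55*4/9 = 220/9
Final result = 220/9

220/9


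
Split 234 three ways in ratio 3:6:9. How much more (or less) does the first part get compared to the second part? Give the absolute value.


Total parts = 3 + 6 + 9 = 18
Value per part = 234 / 18 = 13
Shares: 3*13=39, 6*13=78, 9*13=117
First share = 39, second share = 78
Difference = |39 - 78| = 39

39


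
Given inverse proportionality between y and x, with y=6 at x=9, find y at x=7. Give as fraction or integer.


Inverse proportion: y = k/x
Find k: k = 9 * 6 = 54
Compute y at x=7: y = 54/7
y = 54/7

54/7


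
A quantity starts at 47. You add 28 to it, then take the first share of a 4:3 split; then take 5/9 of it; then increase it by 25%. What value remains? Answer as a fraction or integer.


Start with 47.
Step 1: Add 28: 47+28=75; split 4:3 first = 75*4/7 = 300/7
Step 2: Take 5/9: 300/7 * 5/9 = 500/21
Step 3: Increase by 25%: 500/21 * 125/100 = 625/21
Final result = 625/21

625/21


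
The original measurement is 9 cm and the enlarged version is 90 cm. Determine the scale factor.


Original length = 9 cm
Scaled length = 90 cm
Scale factor = 90 / 9
= 10

10


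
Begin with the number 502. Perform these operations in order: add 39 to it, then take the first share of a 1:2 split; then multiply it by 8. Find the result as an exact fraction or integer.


Start with 502.
Step 1: Add 39: 502+39=541; split 1:2 first = 541*1/3 = 541/3
Step 2: Multiply by 8: 541/3 * 8 = 4328/3
Final result = 4328/3

4328/3


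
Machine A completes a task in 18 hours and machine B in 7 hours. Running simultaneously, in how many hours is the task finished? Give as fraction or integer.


Rate of A = 1/18 job per hour
Rate of B = 1/7 job per hour
Combined rate = 1/18 + 1/7
Find common denominator: (7 + 18)/(18*7) = 25/126
Combined rate = 25/126 job per hour
Time together = 1 / (25/126) = 126/25 hours

126/25


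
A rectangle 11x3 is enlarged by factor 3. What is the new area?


Original dimensions: 11 x 3
Enlargement factor = 3
New width = 11 * 3 = 33
New height = 3 * 3 = 9
New area = 33 * 9 = 297

297


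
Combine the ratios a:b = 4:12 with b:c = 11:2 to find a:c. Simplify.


Given a:b = 4:12 and b:c = 11:2
Make b consistent. Multiply first ratio by 11: a:b = 44:132
Multiply second ratio by 12: b:c = 132:24
Now b = 132 in both, so a:b:c = 44:132:24
Therefore a:c = 44:24
Simplify by GCD: a:c = 11:6

11:6


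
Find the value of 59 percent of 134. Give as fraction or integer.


Compute 59% of 134
Convert percentage: 59% = 59/100
Multiply: 134 * 59/100
= 7906/100
= 3953/50

3953/50


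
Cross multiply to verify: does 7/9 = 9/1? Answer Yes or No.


Cross multiply to check 7/9 = 9/1
Left cross product: 7 * 1 = 7
Right cross product: 9 * 9 = 81
7 != 81
Not equal, so proportions differ => No

No


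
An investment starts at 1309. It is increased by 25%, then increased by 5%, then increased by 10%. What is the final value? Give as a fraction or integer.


Start: 1309
Step 1: increase by 25% => multiply by 125/100
  1309 * 125/100 = 6545/4
Step 2: increase by 5% => multiply by 105/100
  6545/4 * 105/100 = 27489/16
Step 3: increase by 10% => multiply by 110/100
  27489/16 * 110/100 = 302379/160
Final value = 302379/160

302379/160


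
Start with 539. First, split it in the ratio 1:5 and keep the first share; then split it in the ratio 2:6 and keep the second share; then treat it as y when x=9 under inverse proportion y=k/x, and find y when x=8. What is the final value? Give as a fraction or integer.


Start with 539.
Step 1: Split 1:5, first share = 539 * 1/6 = 539/6
Step 2: Split 2:6, second share = 539/6 * 6/8 = 539/8
Step 3: Inverse prop: k = (539/8)*9; new y = k/8 = 539/8*9/8 = 4851/64
Final result = 4851/64

4851/64


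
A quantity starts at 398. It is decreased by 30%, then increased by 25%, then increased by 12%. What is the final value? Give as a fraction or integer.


Start: 398
Step 1: decrease by 30% => multiply by 70/100
  398 * 70/100 = 1393/5
Step 2: increase by 25% => multiply by 125/100
  1393/5 * 125/100 = 1393/4
Step 3: increase by 12% => multiply by 112/100
  1393/4 * 112/100 = 9751/25
Final value = 9751/25

9751/25


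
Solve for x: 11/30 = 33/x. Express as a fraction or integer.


Setting up: 11/30 = 33/x
Cross multiply: 11 * x = 30 * 33
11x = 990
x = 990/11
x = 90

90


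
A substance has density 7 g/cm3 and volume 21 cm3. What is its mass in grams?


Using mass = density * volume
Density = 7 g/cm3
Volume = 21 cm3
Mass = 7 * 21
= 147 g

147


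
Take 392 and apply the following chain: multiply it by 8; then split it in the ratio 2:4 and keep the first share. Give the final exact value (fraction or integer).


Start with 392.
Step 1: Multiply by 8: 392 * 8 = 3136
Step 2: Split 2:4, first share = 3136 * 2/6 = 3136/3
Final result = 3136/3

3136/3


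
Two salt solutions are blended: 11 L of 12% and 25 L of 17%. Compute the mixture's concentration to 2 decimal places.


Solute in mixture 1 = 12% of 11 L = 11*12/100 = 33/25 L
Solute in mixture 2 = 17% of 25 L = 25*17/100 = 17/4 L
Total solute = 33/25 + 17/4 = 557/100 L
Total volume = 11 + 25 = 36 L
Final concentration = 557/100/36 * 100 = 15.47%

15.47


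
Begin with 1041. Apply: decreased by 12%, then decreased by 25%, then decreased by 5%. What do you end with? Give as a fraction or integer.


Start: 1041
Step 1: decrease by 12% => multiply by 88/100
  1041 * 88/100 = 22902/25
Step 2: decrease by 25% => multiply by 75/100
  22902/25 * 75/100 = 34353/50
Step 3: decrease by 5% => multiply by 95/100
  34353/50 * 95/100 = 652707/1000
Final value = 652707/1000

652707/1000


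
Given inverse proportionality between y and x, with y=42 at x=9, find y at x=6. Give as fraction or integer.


Inverse proportion: y = k/x
Find k: k = 9 * 42 = 378
Compute y at x=6: y = 378/6
y = 63

63


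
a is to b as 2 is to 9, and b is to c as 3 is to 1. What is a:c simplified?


Given a:b = 2:9 and b:c = 3:1
Make b consistent. Multiply first ratio by 3: a:b = 6:27
Multiply second ratio by 9: b:c = 27:9
Now b = 27 in both, so a:b:c = 6:27:9
Therefore a:c = 6:9
Simplify by GCD: a:c = 2:3

2:3


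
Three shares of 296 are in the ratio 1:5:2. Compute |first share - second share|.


Total parts = 1 + 5 + 2 = 8
Value per part = 296 / 8 = 37
Shares: 1*37=37, 5*37=185, 2*37=74
First share = 37, second share = 185
Difference = |37 - 185| = 148

148


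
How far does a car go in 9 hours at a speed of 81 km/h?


Using distance = speed * time
Speed = 81 km/h
Time = 9 hours
Distance = 81 * 9
= 729 km

729


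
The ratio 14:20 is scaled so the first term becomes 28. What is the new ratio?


Original ratio: 14:20
First term target: 28
Scale factor = 28 / 14 = 2
Multiply second term: 20 * 2 = 40
Equivalent ratio = 28:40

28:40


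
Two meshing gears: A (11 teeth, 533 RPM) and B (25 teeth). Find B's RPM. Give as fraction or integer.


Gear ratio: teeth_A * RPM_A = teeth_B * RPM_B
11 * 533 = 25 * RPM_B
5863 = 25 * RPM_B
RPM_B = 5863 / 25
RPM_B = 5863/25

5863/25


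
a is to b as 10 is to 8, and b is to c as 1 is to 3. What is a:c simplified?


Given a:b = 10:8 and b:c = 1:3
Make b consistent. Multiply first ratio by 1: a:b = 10:8
Multiply second ratio by 8: b:c = 8:24
Now b = 8 in both, so a:b:c = 10:8:24
Therefore a:c = 10:24
Simplify by GCD: a:c = 5:12

5:12


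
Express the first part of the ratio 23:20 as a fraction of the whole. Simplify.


Total parts = 23 + 20 = 43
First part fraction = 23/43
Simplify: 23/43 = 23/43

23/43


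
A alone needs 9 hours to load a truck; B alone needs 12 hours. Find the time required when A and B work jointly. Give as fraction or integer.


Rate of A = 1/9 job per hour
Rate of B = 1/12 job per hour
Combined rate = 1/9 + 1/12
Find common denominator: (12 + 9)/(9*12) = 21/108
Combined rate = 7/36 job per hour
Time together = 1 / (7/36) = 36/7 hours

36/7


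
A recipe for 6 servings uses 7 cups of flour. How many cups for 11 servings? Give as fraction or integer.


Original: 7 cups for 6 servings
Target servings = 11
Scaling factor = 11/6
New amount = 7 * 11/6
= 77/6
= 77/6 cups

77/6


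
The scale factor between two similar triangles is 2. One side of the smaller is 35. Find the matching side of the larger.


Similar triangles have proportional sides
Scale factor = 2
Smaller side = 35
Corresponding larger side = 35 * 2
= 70

70


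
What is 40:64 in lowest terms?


Find GCD(40, 64)
GCD = 8
Divide both by 8: 40/8 = 5, 64/8 = 8
Simplified ratio = 5:8

5:8


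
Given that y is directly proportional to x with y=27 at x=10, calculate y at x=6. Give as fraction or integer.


Direct proportion: y = kx
Find k: k = 27/10 = 27/10
Compute y at x=6: y = 27/10 * 6
y = 81/5

81/5


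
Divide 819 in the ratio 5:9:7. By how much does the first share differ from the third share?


Total parts = 5 + 9 + 7 = 21
Value per part = 819 / 21 = 39
Shares: 5*39=195, 9*39=351, 7*39=273
First share = 195, third share = 273
Difference = |195 - 273| = 78

78


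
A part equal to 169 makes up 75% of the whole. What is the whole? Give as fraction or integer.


Given: 169 is 75% of the whole
Set up: 169 = 75/100 * whole
whole = 169 * 100 / 75
whole = 16900 / 75
whole = 676/3

676/3


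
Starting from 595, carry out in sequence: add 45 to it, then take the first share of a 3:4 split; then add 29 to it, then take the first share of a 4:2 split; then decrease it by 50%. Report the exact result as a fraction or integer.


Start with 595.
Step 1: Add 45: 595+45=640; split 3:4 first = 640*3/7 = 1920/7
Step 2: Add 29: 1920/7+29=2123/7; split 4:2 first = 2123/7*4/6 = 4246/21
Step 3: Decrease by 50%: 4246/21 * 50/100 = 2123/21
Final result = 2123/21

2123/21


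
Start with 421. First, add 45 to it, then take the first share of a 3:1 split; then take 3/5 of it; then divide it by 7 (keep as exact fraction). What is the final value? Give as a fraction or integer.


Start with 421.
Step 1: Add 45: 421+45=466; split 3:1 first = 466*3/4 = 699/2
Step 2: Take 3/5: 699/2 * 3/5 = 2097/10
Step 3: Divide by 7: 2097/10 / 7 = 2097/70
Final result = 2097/70

2097/70


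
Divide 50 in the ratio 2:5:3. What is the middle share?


Ratio = 2:5:3
Total parts = 2 + 5 + 3 = 10
Value per part = 50 / 10 = 5
First share = 2 * 5 = 10
Middle share = 5 * 5 = 25
Third share = 3 * 5 = 15

25


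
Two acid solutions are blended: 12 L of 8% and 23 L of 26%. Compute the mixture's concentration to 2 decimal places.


Solute in mixture 1 = 8% of 12 L = 12*8/100 = 24/25 L
Solute in mixture 2 = 26% of 23 L = 23*26/100 = 299/50 L
Total solute = 24/25 + 299/50 = 347/50 L
Total volume = 12 + 23 = 35 L
Final concentration = 347/50/35 * 100 = 19.83%

19.83


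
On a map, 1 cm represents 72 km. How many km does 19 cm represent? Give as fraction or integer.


Map scale: 1 cm = 72 km
Measured distance on map = 19 cm
Set up proportion: 19 * 72 / 1
= 1368 / 1
= 1368 km

1368


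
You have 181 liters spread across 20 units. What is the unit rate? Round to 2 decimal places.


Total liters = 181
Number of units = 20
Unit rate = 181 / 20
= 9.05 liters per unit

9.05


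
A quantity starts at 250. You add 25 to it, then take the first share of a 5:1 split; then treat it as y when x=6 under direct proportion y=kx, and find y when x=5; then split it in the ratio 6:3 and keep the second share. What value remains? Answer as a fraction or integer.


Start with 250.
Step 1: Add 25: 250+25=275; split 5:1 first = 275*5/6 = 1375/6
Step 2: Direct prop: k = (1375/6)/6; new y = k*5 = 1375/6*5/6 = 6875/36
Step 3: Split 6:3, second share = 6875/36 * 3/9 = 6875/108
Final result = 6875/108

6875/108


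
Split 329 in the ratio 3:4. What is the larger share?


Total parts = 3 + 4 = 7
Value per part = 329 / 7 = 47
First share = 3 * 47 = 141
Second share = 4 * 47 = 188
Larger share = 188

188


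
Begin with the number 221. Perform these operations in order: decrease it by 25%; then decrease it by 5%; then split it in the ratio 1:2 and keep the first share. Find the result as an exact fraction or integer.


Start with 221.
Step 1: Decrease by 25%: 221 * 75/100 = 663/4
Step 2: Decrease by 5%: 663/4 * 95/100 = 12597/80
Step 3: Split 1:2, first share = 12597/80 * 1/3 = 4199/80
Final result = 4199/80

4199/80


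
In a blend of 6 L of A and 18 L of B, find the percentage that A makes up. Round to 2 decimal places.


Volume of A = 6 L
Volume of B = 18 L
Total volume = 6 + 18 = 24 L
Percentage of A = (6/24) * 100
= 25.00%

25.00


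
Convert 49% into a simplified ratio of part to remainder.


Part = 49%, Remainder = 51%
Ratio = 49:51
GCD(49, 51) = 1
Simplify: 49:51 = 49:51

49:51


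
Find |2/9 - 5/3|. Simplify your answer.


Simplify: 2/9 = 2/9 and 5/3 = 5/3
Find common denominator: LCD = 9
Convert: 2/9 and 15/9
Difference = |2 - 15|/9 = 13/9
Simplified = 13/9

13/9


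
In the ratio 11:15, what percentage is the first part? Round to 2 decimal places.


Total parts = 11 + 15 = 26
First part fraction = 11/26
Percentage = (11/26) * 100
= 0.423077 * 100
= 42.31%

42.31


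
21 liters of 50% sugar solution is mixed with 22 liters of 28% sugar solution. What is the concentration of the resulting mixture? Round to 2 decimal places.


Solute in mixture 1 = 50% of 21 L = 21*50/100 = 21/2 L
Solute in mixture 2 = 28% of 22 L = 22*28/100 = 154/25 L
Total solute = 21/2 + 154/25 = 833/50 L
Total volume = 21 + 22 = 43 L
Final concentration = 833/50/43 * 100 = 38.74%

38.74


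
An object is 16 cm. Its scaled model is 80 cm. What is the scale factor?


Original length = 16 cm
Scaled length = 80 cm
Scale factor = 80 / 16
= 5

5


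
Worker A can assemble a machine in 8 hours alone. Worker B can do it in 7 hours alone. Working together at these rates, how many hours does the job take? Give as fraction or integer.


Rate of A = 1/8 job per hour
Rate of B = 1/7 job per hour
Combined rate = 1/8 + 1/7
Find common denominator: (7 + 8)/(8*7) = 15/56
Combined rate = 15/56 job per hour
Time together = 1 / (15/56) = 56/15 hours

56/15


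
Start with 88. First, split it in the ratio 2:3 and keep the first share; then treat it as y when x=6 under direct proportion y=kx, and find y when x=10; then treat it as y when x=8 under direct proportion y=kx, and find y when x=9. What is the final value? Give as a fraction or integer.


Start with 88.
Step 1: Split 2:3, first share = 88 * 2/5 = 176/5
Step 2: Direct prop: k = (176/5)/6; new y = k*10 = 176/5*10/6 = 176/3
Step 3: Direct prop: k = (176/3)/8; new y = k*9 = 176/3*9/8 = 66
Final result = 66

66


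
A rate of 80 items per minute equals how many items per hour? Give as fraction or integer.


Converting from per minute to per hour
Rate = 80 items per minute
Multiply by 60: 80 * 60
= 4800 items per hour

4800


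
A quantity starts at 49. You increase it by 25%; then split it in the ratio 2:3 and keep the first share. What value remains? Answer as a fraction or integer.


Start with 49.
Step 1: Increase by 25%: 49 * 125/100 = 245/4
Step 2: Split 2:3, first share = 245/4 * 2/5 = 49/2
Final result = 49/2

49/2


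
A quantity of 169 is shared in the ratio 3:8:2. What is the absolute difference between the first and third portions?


Total parts = 3 + 8 + 2 = 13
Value per part = 169 / 13 = 13
Shares: 3*13=39, 8*13=104, 2*13=26
First share = 39, third share = 26
Difference = |39 - 26| = 13

13


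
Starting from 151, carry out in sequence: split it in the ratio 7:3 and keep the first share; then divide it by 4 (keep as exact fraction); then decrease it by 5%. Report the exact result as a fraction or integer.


Start with 151.
Step 1: Split 7:3, first share = 151 * 7/10 = 1057/10
Step 2: Divide by 4: 1057/10 / 4 = 1057/40
Step 3: Decrease by 5%: 1057/40 * 95/100 = 20083/800
Final result = 20083/800

20083/800


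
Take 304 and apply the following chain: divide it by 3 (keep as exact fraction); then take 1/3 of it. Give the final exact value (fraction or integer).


Start with 304.
Step 1: Divide by 3: 304 / 3 = 304/3
Step 2: Take 1/3: 304/3 * 1/3 = 304/9
Final result = 304/9

304/9


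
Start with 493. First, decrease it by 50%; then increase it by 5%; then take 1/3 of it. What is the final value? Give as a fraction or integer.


Start with 493.
Step 1: Decrease by 50%: 493 * 50/100 = 493/2
Step 2: Increase by 5%: 493/2 * 105/100 = 10353/40
Step 3: Take 1/3: 10353/40 * 1/3 = 3451/40
Final result = 3451/40

3451/40


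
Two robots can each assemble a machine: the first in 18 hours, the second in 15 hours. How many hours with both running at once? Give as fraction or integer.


Rate of A = 1/18 job per hour
Rate of B = 1/15 job per hour
Combined rate = 1/18 + 1/15
Find common denominator: (15 + 18)/(18*15) = 33/270
Combined rate = 11/90 job per hour
Time together = 1 / (11/90) = 90/11 hours

90/11


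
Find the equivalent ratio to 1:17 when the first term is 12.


Original ratio: 1:17
First term target: 12
Scale factor = 12 / 1 = 12
Multiply second term: 17 * 12 = 204
Equivalent ratio = 12:204

12:204


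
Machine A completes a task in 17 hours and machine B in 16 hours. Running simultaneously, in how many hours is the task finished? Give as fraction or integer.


Rate of A = 1/17 job per hour
Rate of B = 1/16 job per hour
Combined rate = 1/17 + 1/16
Find common denominator: (16 + 17)/(17*16) = 33/272
Combined rate = 33/272 job per hour
Time together = 1 / (33/272) = 272/33 hours

272/33


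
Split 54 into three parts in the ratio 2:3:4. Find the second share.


Ratio = 2:3:4
Total parts = 2 + 3 + 4 = 9
Value per part = 54 / 9 = 6
First share = 2 * 6 = 12
Middle share = 3 * 6 = 18
Third share = 4 * 6 = 24

18


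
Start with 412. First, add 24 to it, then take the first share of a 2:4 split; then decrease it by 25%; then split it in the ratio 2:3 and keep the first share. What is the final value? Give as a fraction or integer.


Start with 412.
Step 1: Add 24: 412+24=436; split 2:4 first = 436*2/6 = 436/3
Step 2: Decrease by 25%: 436/3 * 75/100 = 109
Step 3: Split 2:3, first share = 109 * 2/5 = 218/5
Final result = 218/5

218/5


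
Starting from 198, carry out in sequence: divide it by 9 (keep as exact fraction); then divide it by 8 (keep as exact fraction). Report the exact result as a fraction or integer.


Start with 198.
Step 1: Divide by 9: 198 / 9 = 22
Step 2: Divide by 8: 22 / 8 = 11/4
Final result = 11/4

11/4


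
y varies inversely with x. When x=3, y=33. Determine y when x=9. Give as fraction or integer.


Inverse proportion: y = k/x
Find k: k = 3 * 33 = 99
Compute y at x=9: y = 99/9
y = 11

11


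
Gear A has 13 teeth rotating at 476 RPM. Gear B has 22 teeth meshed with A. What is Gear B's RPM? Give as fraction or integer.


Gear ratio: teeth_A * RPM_A = teeth_B * RPM_B
13 * 476 = 22 * RPM_B
6188 = 22 * RPM_B
RPM_B = 6188 / 22
RPM_B = 3094/11

3094/11


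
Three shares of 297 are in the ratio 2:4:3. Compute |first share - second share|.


Total parts = 2 + 4 + 3 = 9
Value per part = 297 / 9 = 33
Shares: 2*33=66, 4*33=132, 3*33=99
First share = 66, second share = 132
Difference = |66 - 132| = 66

66


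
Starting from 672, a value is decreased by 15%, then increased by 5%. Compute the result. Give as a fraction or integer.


Start: 672
Step 1: decrease by 15% => multiply by 85/100
  672 * 85/100 = 2856/5
Step 2: increase by 5% => multiply by 105/100
  2856/5 * 105/100 = 14994/25
Final value = 14994/25

14994/25


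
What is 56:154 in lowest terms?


Find GCD(56, 154)
GCD = 14
Divide both by 14: 56/14 = 4, 154/14 = 11
Simplified ratio = 4:11

4:11


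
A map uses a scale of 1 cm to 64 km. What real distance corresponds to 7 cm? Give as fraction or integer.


Map scale: 1 cm = 64 km
Measured distance on map = 7 cm
Set up proportion: 7 * 64 / 1
= 448 / 1
= 448 km

448


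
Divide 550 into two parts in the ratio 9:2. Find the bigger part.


Total parts = 9 + 2 = 11
Value per part = 550 / 11 = 50
First share = 9 * 50 = 450
Second share = 2 * 50 = 100
Larger share = 450

450


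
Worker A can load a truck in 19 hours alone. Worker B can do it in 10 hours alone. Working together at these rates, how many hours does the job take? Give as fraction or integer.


Rate of A = 1/19 job per hour
Rate of B = 1/10 job per hour
Combined rate = 1/19 + 1/10
Find common denominator: (10 + 19)/(19*10) = 29/190
Combined rate = 29/190 job per hour
Time together = 1 / (29/190) = 190/29 hours

190/29


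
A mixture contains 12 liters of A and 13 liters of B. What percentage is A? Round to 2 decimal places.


Volume of A = 12 L
Volume of B = 13 L
Total volume = 12 + 13 = 25 L
Percentage of A = (12/25) * 100
= 48.00%

48.00


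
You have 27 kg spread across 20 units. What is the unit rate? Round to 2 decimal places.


Total kg = 27
Number of units = 20
Unit rate = 27 / 20
= 1.35 kg per unit

1.35


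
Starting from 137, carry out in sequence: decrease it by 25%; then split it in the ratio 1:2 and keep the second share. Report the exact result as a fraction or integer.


Start with 137.
Step 1: Decrease by 25%: 137 * 75/100 = 411/4
Step 2: Split 1:2, second share = 411/4 * 2/3 = 137/2
Final result = 137/2

137/2


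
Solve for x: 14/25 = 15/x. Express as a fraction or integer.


Setting up: 14/25 = 15/x
Cross multiply: 14 * x = 25 * 15
14x = 375
x = 375/14
x = 375/14

375/14


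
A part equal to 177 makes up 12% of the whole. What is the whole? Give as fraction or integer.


Given: 177 is 12% of the whole
Set up: 177 = 12/100 * whole
whole = 177 * 100 / 12
whole = 17700 / 12
whole = 1475

1475


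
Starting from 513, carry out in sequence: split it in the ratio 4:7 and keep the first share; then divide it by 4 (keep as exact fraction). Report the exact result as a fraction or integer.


Start with 513.
Step 1: Split 4:7, first share = 513 * 4/11 = 2052/11
Step 2: Divide by 4: 2052/11 / 4 = 513/11
Final result = 513/11

513/11


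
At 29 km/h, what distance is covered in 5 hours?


Using distance = speed * time
Speed = 29 km/h
Time = 5 hours
Distance = 29 * 5
= 145 km

145


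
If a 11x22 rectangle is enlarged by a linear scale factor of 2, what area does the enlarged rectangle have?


Original dimensions: 11 x 22
Enlargement factor = 2
New width = 11 * 2 = 22
New height = 22 * 2 = 44
New area = 22 * 44 = 968

968


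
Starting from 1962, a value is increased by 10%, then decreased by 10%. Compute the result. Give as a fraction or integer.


Start: 1962
Step 1: increase by 10% => multiply by 110/100
  1962 * 110/100 = 10791/5
Step 2: decrease by 10% => multiply by 90/100
  10791/5 * 90/100 = 97119/50
Final value = 97119/50

97119/50


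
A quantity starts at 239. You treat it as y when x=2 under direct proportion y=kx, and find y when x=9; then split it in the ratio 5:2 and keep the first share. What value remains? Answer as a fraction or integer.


Start with 239.
Step 1: Direct prop: k = (239)/2; new y = k*9 = 239*9/2 = 2151/2
Step 2: Split 5:2, first share = 2151/2 * 5/7 = 10755/14
Final result = 10755/14

10755/14


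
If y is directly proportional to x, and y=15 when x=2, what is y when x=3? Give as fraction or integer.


Direct proportion: y = kx
Find k: k = 15/2 = 15/2
Compute y at x=3: y = 15/2 * 3
y = 45/2

45/2


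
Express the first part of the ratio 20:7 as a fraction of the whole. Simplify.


Total parts = 20 + 7 = 27
First part fraction = 20/27
Simplify: 20/27 = 20/27

20/27


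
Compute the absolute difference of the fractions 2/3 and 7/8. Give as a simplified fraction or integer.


Simplify: 2/3 = 2/3 and 7/8 = 7/8
Find common denominator: LCD = 24
Convert: 16/24 and 21/24
Difference = |16 - 21|/24 = 5/24
Simplified = 5/24

5/24


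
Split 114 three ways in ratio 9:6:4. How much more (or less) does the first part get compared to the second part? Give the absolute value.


Total parts = 9 + 6 + 4 = 19
Value per part = 114 / 19 = 6
Shares: 9*6=54, 6*6=36, 4*6=24
First share = 54, second share = 36
Difference = |54 - 36| = 18

18


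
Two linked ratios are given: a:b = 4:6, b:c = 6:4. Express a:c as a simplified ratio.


Given a:b = 4:6 and b:c = 6:4
Make b consistent. Multiply first ratio by 6: a:b = 24:36
Multiply second ratio by 6: b:c = 36:24
Now b = 36 in both, so a:b:c = 24:36:24
Therefore a:c = 24:24
Simplify by GCD: a:c = 1:1

1:1
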